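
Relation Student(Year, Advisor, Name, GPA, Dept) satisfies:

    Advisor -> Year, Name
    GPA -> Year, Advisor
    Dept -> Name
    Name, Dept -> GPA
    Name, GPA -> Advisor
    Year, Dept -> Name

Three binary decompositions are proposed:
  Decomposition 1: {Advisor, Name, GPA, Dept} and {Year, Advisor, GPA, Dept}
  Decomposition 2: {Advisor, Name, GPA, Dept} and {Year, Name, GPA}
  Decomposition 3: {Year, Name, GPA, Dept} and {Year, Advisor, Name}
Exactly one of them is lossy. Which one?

Decomposition 3

Decomposition 1: common = {Advisor, GPA, Dept}, closure = {Year, Advisor, Name, GPA, Dept} → lossless.
Decomposition 2: common = {Name, GPA}, closure = {Year, Advisor, Name, GPA} → lossless.
Decomposition 3: common = {Year, Name}, closure = {Year, Name} → lossy.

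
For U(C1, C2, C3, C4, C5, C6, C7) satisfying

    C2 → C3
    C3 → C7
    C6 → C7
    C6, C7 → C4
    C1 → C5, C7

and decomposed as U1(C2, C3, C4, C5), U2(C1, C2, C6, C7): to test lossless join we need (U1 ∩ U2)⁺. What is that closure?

C2, C3, C7

U1 ∩ U2 = {C2}.
C2 → C3 applies, adding C3
C3 → C7 applies, adding C7
Closure: {C2, C3, C7}.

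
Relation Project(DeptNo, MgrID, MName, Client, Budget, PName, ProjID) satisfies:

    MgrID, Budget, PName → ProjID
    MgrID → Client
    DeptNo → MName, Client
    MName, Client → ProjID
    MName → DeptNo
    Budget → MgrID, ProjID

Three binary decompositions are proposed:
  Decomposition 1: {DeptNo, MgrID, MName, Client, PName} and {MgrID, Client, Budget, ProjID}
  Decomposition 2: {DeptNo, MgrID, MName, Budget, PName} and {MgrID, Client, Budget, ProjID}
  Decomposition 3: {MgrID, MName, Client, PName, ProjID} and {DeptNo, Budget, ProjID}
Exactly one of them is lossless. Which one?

Decomposition 1: common = {MgrID, Client}, closure = {MgrID, Client} → lossy.
Decomposition 2: common = {MgrID, Budget}, closure = {MgrID, Client, Budget, ProjID} → lossless.
Decomposition 3: common = {ProjID}, closure = {ProjID} → lossy.

Decomposition 2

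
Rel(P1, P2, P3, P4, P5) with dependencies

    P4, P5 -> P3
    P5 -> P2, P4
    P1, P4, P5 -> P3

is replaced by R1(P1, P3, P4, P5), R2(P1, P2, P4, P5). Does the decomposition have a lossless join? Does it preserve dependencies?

Lossless test: (P1, P4, P5)⁺ = {P1, P2, P3, P4, P5}, which contains all of one fragment — lossless.
Dependency preservation: every FD's attributes lie within a single fragment, so each can be enforced locally — preserved.

lossless and dependency-preserving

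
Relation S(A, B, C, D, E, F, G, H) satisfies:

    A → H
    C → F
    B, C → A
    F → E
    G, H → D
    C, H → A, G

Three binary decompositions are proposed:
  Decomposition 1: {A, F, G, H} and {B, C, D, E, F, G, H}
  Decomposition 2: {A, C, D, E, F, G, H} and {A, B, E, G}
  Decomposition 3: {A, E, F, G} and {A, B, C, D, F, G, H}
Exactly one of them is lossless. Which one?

Decomposition 3

Decomposition 1: common = {F, G, H}, closure = {D, E, F, G, H} → lossy.
Decomposition 2: common = {A, E, G}, closure = {A, D, E, G, H} → lossy.
Decomposition 3: common = {A, F, G}, closure = {A, D, E, F, G, H} → lossless.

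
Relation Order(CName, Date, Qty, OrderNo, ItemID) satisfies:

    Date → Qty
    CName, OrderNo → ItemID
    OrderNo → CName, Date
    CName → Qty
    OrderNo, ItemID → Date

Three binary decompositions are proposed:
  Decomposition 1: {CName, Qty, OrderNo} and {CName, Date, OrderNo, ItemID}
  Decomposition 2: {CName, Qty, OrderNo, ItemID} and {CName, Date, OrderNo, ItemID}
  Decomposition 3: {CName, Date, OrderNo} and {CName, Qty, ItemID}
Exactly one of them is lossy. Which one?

Decomposition 3

Decomposition 1: common = {CName, OrderNo}, closure = {CName, Date, Qty, OrderNo, ItemID} → lossless.
Decomposition 2: common = {CName, OrderNo, ItemID}, closure = {CName, Date, Qty, OrderNo, ItemID} → lossless.
Decomposition 3: common = {CName}, closure = {CName, Qty} → lossy.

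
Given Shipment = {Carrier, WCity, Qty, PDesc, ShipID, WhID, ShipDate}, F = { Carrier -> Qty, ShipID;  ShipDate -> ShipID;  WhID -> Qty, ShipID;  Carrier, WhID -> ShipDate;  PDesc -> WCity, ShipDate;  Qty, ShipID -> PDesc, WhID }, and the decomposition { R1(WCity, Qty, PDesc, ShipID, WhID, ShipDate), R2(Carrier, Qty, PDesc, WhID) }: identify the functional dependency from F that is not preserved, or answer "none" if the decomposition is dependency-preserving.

Carrier → Qty, ShipID: restricted closure across fragments reaches Qty, ShipID.
ShipDate → ShipID lies within R1.
WhID → Qty, ShipID lies within R1.
Carrier, WhID → ShipDate: restricted closure across fragments reaches ShipDate.
PDesc → WCity, ShipDate lies within R1.
Qty, ShipID → PDesc, WhID lies within R1.
Every dependency is enforceable on the fragments, so the decomposition is dependency-preserving.

none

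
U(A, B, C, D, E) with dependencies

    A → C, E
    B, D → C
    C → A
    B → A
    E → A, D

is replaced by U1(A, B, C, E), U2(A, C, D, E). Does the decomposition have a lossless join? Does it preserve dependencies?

Lossless test: (A, C, E)⁺ = {A, C, D, E}, which contains all of one fragment — lossless.
Dependency preservation: B, D → C is not contained in any single fragment, but the restricted closure of its left-hand side across the fragments still reaches the right-hand side; the remaining FDs each lie inside some fragment. All dependencies are preserved.

lossless and dependency-preserving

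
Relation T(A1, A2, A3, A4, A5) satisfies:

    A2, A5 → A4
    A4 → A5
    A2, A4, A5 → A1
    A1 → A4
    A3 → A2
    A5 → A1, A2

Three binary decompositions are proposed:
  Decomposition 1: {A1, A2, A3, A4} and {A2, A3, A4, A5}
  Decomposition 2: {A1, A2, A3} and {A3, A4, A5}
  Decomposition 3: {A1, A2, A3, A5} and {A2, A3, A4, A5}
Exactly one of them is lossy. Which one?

Decomposition 2

Decomposition 1: common = {A2, A3, A4}, closure = {A1, A2, A3, A4, A5} → lossless.
Decomposition 2: common = {A3}, closure = {A2, A3} → lossy.
Decomposition 3: common = {A2, A3, A5}, closure = {A1, A2, A3, A4, A5} → lossless.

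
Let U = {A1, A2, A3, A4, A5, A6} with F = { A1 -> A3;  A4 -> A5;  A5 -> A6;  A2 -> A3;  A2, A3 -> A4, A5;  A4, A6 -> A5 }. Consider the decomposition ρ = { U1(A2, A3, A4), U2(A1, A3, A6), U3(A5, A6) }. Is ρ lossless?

Chase test. Columns are A1, A2, A3, A4, A5, A6; row i has aⱼ where attribute j ∈ Ui, else bᵢⱼ.
Initial tableau (one row per fragment):
  row 1: b11 a2 a3 a4 b15 b16
  row 2: a1 b22 a3 b24 b25 a6
  row 3: b31 b32 b33 b34 a5 a6
No row becomes fully distinguished — the join is lossy.

No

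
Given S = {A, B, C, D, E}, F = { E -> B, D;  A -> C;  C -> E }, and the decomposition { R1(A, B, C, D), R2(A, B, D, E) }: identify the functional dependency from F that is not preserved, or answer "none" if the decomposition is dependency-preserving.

Check C → E: no single fragment contains all of {C, E}, and the restricted closure of {C} across the fragments never reaches {E}.
E → B, D is preserved.
A → C is preserved.

C -> E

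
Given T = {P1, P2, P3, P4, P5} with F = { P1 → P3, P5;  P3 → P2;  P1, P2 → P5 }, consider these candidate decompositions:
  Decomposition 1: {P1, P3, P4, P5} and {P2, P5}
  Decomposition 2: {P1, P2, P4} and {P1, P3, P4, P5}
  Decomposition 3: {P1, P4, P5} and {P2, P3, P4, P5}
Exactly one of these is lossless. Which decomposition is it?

Decomposition 2

Decomposition 1: common = {P5}, closure = {P5} → lossy.
Decomposition 2: common = {P1, P4}, closure = {P1, P2, P3, P4, P5} → lossless.
Decomposition 3: common = {P4, P5}, closure = {P4, P5} → lossy.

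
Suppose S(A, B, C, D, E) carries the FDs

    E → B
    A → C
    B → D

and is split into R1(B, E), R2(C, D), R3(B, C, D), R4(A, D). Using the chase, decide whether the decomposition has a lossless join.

No

Chase test. Columns are A, B, C, D, E; row i has aⱼ where attribute j ∈ Ri, else bᵢⱼ.
Initial tableau (one row per fragment):
  row 1: b11 a2 b13 b14 a5
  row 2: b21 b22 a3 a4 b25
  row 3: b31 a2 a3 a4 b35
  row 4: a1 b42 b43 a4 b45
Rows 1 and 3 agree on B; apply B→D and equate their D entries.
No row becomes fully distinguished — the join is lossy.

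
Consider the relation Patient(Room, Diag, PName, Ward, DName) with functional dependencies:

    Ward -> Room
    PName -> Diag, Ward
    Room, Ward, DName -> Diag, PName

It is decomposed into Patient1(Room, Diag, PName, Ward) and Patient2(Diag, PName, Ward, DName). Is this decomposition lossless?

Yes

Common attributes: Patient1 ∩ Patient2 = {Diag, PName, Ward}.
Closure of {Diag, PName, Ward}: Ward → Room applies, adding Room. So (Diag, PName, Ward)⁺ = {Room, Diag, PName, Ward}.
This closure contains every attribute of Patient1, so Patient1 ∩ Patient2 → Patient1. The join is lossless.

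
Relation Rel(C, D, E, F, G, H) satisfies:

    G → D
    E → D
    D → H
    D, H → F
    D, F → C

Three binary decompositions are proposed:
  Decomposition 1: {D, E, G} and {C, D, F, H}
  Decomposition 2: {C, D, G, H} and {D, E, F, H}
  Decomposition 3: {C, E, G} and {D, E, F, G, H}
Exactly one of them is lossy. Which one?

Decomposition 1: common = {D}, closure = {C, D, F, H} → lossless.
Decomposition 2: common = {D, H}, closure = {C, D, F, H} → lossy.
Decomposition 3: common = {E, G}, closure = {C, D, E, F, G, H} → lossless.

Decomposition 2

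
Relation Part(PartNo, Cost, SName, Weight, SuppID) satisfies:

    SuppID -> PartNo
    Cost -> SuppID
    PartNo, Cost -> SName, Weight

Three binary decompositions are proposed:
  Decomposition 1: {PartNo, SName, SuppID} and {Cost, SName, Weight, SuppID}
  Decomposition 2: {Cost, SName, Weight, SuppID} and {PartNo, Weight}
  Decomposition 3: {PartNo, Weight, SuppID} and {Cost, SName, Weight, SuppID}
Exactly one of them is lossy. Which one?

Decomposition 2

Decomposition 1: common = {SName, SuppID}, closure = {PartNo, SName, SuppID} → lossless.
Decomposition 2: common = {Weight}, closure = {Weight} → lossy.
Decomposition 3: common = {Weight, SuppID}, closure = {PartNo, Weight, SuppID} → lossless.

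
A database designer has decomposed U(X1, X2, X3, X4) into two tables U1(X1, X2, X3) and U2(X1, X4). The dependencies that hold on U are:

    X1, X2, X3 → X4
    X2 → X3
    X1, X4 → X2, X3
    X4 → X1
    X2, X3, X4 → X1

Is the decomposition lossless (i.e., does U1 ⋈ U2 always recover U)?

No

Common attributes: U1 ∩ U2 = {X1}.
No dependency enlarges {X1}, so (X1)⁺ = {X1}.
The closure contains neither all of U1 = {X1, X2, X3} nor all of U2 = {X1, X4}, so the common attributes are not a superkey of either fragment. The join is lossy.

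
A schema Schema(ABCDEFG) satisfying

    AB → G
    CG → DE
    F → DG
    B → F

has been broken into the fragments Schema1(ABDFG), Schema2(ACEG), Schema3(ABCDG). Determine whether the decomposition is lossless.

Yes

Chase test. Columns are ABCDEFG; row i has aⱼ where attribute j ∈ Schemai, else bᵢⱼ.
Initial tableau (one row per fragment):
  row 1: a1 a2 b13 a4 b15 a6 a7
  row 2: a1 b22 a3 b24 a5 b26 a7
  row 3: a1 a2 a3 a4 b35 b36 a7
Rows 2 and 3 agree on CG; apply CG→DE and equate their DE entries.
Rows 1 and 3 agree on B; apply B→F and equate their F entries.
Row 3 is now all distinguished symbols — the join is lossless.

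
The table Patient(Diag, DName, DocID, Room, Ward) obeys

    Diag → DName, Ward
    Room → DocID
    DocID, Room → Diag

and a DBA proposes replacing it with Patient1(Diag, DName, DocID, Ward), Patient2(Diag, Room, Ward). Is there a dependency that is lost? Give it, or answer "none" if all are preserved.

Room → DocID

Check Room → DocID: no single fragment contains all of {DocID, Room}, and the restricted closure of {Room} across the fragments never reaches {DocID}.
Diag → DName, Ward is preserved.
DocID, Room → Diag is preserved.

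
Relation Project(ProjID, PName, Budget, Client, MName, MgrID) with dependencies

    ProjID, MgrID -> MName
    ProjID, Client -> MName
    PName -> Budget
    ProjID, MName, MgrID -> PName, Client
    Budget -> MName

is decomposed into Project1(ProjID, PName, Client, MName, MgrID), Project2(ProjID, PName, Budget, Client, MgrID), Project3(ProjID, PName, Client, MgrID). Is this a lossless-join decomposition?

Chase test. Columns are ProjID, PName, Budget, Client, MName, MgrID; row i has aⱼ where attribute j ∈ Projecti, else bᵢⱼ.
Initial tableau (one row per fragment):
  row 1: a1 a2 b13 a4 a5 a6
  row 2: a1 a2 a3 a4 b25 a6
  row 3: a1 a2 b33 a4 b35 a6
Rows 1 and 2 agree on ProjID, MgrID; apply ProjID, MgrID→MName and equate their MName entries.
Rows 1 and 3 agree on ProjID, MgrID; apply ProjID, MgrID→MName and equate their MName entries.
Rows 1 and 2 agree on PName; apply PName→Budget and equate their Budget entries.
Rows 1 and 3 agree on PName; apply PName→Budget and equate their Budget entries.
Row 1 is now all distinguished symbols — the join is lossless.

Yes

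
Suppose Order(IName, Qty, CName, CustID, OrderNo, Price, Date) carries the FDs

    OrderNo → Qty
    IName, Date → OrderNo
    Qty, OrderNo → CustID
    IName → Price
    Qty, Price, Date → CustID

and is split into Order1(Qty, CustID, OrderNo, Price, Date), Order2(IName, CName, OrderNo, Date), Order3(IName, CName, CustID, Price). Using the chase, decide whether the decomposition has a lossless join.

Yes

Chase test. Columns are IName, Qty, CName, CustID, OrderNo, Price, Date; row i has aⱼ where attribute j ∈ Orderi, else bᵢⱼ.
Initial tableau (one row per fragment):
  row 1: b11 a2 b13 a4 a5 a6 a7
  row 2: a1 b22 a3 b24 a5 b26 a7
  row 3: a1 b32 a3 a4 b35 a6 b37
Rows 1 and 2 agree on OrderNo; apply OrderNo→Qty and equate their Qty entries.
Rows 1 and 2 agree on Qty, OrderNo; apply Qty, OrderNo→CustID and equate their CustID entries.
Rows 2 and 3 agree on IName; apply IName→Price and equate their Price entries.
Row 2 is now all distinguished symbols — the join is lossless.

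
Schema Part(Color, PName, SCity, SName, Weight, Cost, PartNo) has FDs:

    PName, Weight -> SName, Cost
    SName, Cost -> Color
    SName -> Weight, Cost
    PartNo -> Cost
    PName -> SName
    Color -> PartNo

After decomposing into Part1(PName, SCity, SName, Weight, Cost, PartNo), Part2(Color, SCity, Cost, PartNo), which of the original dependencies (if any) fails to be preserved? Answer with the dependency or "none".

Check SName, Cost → Color: no single fragment contains all of {Color, SName, Cost}, and the restricted closure of {SName, Cost} across the fragments never reaches {Color}.
PName, Weight → SName, Cost is preserved.
SName → Weight, Cost is preserved.
PartNo → Cost is preserved.
PName → SName is preserved.
Color → PartNo is preserved.

SName, Cost -> Color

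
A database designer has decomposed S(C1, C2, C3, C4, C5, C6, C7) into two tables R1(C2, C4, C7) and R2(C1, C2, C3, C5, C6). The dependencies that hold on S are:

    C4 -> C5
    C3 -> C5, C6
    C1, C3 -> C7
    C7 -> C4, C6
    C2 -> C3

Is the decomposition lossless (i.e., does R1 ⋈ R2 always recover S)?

No

Common attributes: R1 ∩ R2 = {C2}.
Closure of {C2}: C2 → C3 applies, adding C3; C3 → C5, C6 applies, adding C5, C6. So (C2)⁺ = {C2, C3, C5, C6}.
The closure contains neither all of R1 = {C2, C4, C7} nor all of R2 = {C1, C2, C3, C5, C6}, so the common attributes are not a superkey of either fragment. The join is lossy.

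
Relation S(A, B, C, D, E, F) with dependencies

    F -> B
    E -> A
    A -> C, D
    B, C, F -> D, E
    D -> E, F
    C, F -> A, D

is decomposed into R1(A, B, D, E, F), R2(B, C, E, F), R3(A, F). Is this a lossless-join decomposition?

Yes

Chase test. Columns are A, B, C, D, E, F; row i has aⱼ where attribute j ∈ Ri, else bᵢⱼ.
Initial tableau (one row per fragment):
  row 1: a1 a2 b13 a4 a5 a6
  row 2: b21 a2 a3 b24 a5 a6
  row 3: a1 b32 b33 b34 b35 a6
Rows 1 and 3 agree on F; apply F→B and equate their B entries.
Rows 1 and 2 agree on E; apply E→A and equate their A entries.
Rows 1 and 2 agree on A; apply A→C, D and equate their C, D entries.
Rows 1 and 3 agree on A; apply A→C, D and equate their C, D entries.
Rows 1 and 3 agree on B, C, F; apply B, C, F→D, E and equate their D, E entries.
Row 1 is now all distinguished symbols — the join is lossless.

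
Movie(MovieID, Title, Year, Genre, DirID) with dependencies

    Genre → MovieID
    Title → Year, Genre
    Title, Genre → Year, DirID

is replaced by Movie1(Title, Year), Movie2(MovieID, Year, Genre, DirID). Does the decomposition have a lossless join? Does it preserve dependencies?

Lossless test: (Year)⁺ = {Year}, which is a superkey of neither fragment — lossy.
Dependency preservation: the restricted closure of {Title} across the fragments never reaches {Year, Genre}, so Title → Year, Genre cannot be enforced without a join — not preserved.

lossy and not dependency-preserving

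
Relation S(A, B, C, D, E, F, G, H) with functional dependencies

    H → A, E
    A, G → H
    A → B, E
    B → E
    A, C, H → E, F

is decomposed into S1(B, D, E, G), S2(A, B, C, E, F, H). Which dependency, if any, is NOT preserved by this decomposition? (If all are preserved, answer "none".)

Check A, G → H: no single fragment contains all of {A, G, H}, and the restricted closure of {A, G} across the fragments never reaches {H}.
H → A, E is preserved.
A → B, E is preserved.
B → E is preserved.
A, C, H → E, F is preserved.

A, G → H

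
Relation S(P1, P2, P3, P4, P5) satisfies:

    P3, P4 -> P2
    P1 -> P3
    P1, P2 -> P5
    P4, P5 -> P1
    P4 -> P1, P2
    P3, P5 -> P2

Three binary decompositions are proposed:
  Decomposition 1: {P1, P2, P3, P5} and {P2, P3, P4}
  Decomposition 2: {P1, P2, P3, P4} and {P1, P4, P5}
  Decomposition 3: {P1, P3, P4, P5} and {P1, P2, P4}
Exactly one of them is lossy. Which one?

Decomposition 1

Decomposition 1: common = {P2, P3}, closure = {P2, P3} → lossy.
Decomposition 2: common = {P1, P4}, closure = {P1, P2, P3, P4, P5} → lossless.
Decomposition 3: common = {P1, P4}, closure = {P1, P2, P3, P4, P5} → lossless.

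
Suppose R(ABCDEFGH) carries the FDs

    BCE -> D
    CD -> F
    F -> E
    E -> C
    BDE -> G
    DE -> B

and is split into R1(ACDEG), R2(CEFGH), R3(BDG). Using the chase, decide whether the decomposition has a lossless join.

No

Chase test. Columns are ABCDEFGH; row i has aⱼ where attribute j ∈ Ri, else bᵢⱼ.
Initial tableau (one row per fragment):
  row 1: a1 b12 a3 a4 a5 b16 a7 b18
  row 2: b21 b22 a3 b24 a5 a6 a7 a8
  row 3: b31 a2 b33 a4 b35 b36 a7 b38
No row becomes fully distinguished — the join is lossy.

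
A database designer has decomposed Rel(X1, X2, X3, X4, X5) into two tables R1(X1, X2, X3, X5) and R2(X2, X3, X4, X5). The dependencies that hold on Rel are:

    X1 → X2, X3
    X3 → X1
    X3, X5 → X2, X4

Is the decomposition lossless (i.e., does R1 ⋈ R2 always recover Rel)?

Common attributes: R1 ∩ R2 = {X2, X3, X5}.
Closure of {X2, X3, X5}: X3 → X1 applies, adding X1; X3, X5 → X2, X4 applies, adding X4. So (X2, X3, X5)⁺ = {X1, X2, X3, X4, X5}.
This closure contains every attribute of R1, so R1 ∩ R2 → R1. The join is lossless.

Yes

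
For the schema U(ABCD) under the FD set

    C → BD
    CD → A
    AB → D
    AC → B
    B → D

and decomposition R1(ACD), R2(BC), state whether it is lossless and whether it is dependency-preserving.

lossless but not dependency-preserving

Lossless test: (C)⁺ = {ABCD}, which contains all of one fragment — lossless.
Dependency preservation: the restricted closure of {AB} across the fragments never reaches {D}, so AB → D cannot be enforced without a join — not preserved.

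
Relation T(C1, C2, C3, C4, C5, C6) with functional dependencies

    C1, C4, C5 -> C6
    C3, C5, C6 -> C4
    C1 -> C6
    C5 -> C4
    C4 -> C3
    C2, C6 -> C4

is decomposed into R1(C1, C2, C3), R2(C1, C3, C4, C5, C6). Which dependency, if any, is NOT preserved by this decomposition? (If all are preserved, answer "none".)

C2, C6 -> C4

Check C2, C6 → C4: no single fragment contains all of {C2, C4, C6}, and the restricted closure of {C2, C6} across the fragments never reaches {C4}.
C1, C4, C5 → C6 is preserved.
C3, C5, C6 → C4 is preserved.
C1 → C6 is preserved.
C5 → C4 is preserved.
C4 → C3 is preserved.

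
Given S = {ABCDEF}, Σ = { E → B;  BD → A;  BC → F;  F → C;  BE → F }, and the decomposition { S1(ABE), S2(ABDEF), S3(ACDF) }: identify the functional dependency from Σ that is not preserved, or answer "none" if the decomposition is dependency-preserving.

BC → F

Check BC → F: no single fragment contains all of {BCF}, and the restricted closure of {BC} across the fragments never reaches {F}.
E → B is preserved.
BD → A is preserved.
F → C is preserved.
BE → F is preserved.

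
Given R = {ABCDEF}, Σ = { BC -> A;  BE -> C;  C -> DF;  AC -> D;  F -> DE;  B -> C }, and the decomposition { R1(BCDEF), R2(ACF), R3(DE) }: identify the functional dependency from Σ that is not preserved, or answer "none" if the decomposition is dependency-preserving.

BC -> A

Check BC → A: no single fragment contains all of {ABC}, and the restricted closure of {BC} across the fragments never reaches {A}.
BE → C is preserved.
C → DF is preserved.
AC → D is preserved.
F → DE is preserved.
B → C is preserved.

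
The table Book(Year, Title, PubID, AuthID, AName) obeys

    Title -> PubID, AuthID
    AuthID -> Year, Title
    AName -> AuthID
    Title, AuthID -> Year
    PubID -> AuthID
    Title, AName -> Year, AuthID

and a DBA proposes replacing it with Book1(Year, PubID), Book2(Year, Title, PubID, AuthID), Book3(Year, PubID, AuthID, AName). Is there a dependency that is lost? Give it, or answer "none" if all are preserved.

Title → PubID, AuthID lies within Book2.
AuthID → Year, Title lies within Book2.
AName → AuthID lies within Book3.
Title, AuthID → Year lies within Book2.
PubID → AuthID lies within Book2.
Title, AName → Year, AuthID: restricted closure across fragments reaches Year, AuthID.
Every dependency is enforceable on the fragments, so the decomposition is dependency-preserving.

none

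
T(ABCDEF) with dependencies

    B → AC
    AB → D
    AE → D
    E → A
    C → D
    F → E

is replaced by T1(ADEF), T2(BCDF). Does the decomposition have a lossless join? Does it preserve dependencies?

Lossless test: (DF)⁺ = {ADEF}, which contains all of one fragment — lossless.
Dependency preservation: the restricted closure of {B} across the fragments never reaches {AC}, so B → AC cannot be enforced without a join — not preserved.

lossless but not dependency-preserving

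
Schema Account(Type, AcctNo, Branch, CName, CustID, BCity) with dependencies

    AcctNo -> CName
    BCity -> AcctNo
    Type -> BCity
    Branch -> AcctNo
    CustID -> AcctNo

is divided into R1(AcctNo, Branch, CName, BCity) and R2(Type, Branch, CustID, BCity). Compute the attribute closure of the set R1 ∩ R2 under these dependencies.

R1 ∩ R2 = {Branch, BCity}.
BCity → AcctNo applies, adding AcctNo
AcctNo → CName applies, adding CName
Closure: {AcctNo, Branch, CName, BCity}.

AcctNo, Branch, CName, BCity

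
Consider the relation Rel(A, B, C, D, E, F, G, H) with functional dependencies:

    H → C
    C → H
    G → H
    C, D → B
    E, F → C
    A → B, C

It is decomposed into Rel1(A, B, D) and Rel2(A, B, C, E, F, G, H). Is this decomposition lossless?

No

Common attributes: Rel1 ∩ Rel2 = {A, B}.
Closure of {A, B}: A → B, C applies, adding C; C → H applies, adding H. So (A, B)⁺ = {A, B, C, H}.
The closure contains neither all of Rel1 = {A, B, D} nor all of Rel2 = {A, B, C, E, F, G, H}, so the common attributes are not a superkey of either fragment. The join is lossy.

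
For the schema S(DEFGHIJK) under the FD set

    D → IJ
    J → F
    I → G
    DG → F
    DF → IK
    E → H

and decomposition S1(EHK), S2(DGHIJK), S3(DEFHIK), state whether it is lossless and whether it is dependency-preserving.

lossless but not dependency-preserving

Lossless test (chase): Rows 2 and 3 agree on D; apply D→IJ and equate their IJ entries. Rows 2 and 3 agree on J; apply J→F and equate their F entries. Rows 2 and 3 agree on I; apply I→G and equate their G entries. Row 3 is now all distinguished symbols — the join is lossless.
Dependency preservation: the restricted closure of {J} across the fragments never reaches {F}, so J → F cannot be enforced without a join — not preserved.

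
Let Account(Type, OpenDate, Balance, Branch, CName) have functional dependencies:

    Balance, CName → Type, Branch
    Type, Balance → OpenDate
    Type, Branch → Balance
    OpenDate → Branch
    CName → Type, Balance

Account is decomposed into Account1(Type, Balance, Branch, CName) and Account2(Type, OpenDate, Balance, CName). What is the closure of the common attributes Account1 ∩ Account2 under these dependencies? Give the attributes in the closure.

Type, OpenDate, Balance, Branch, CName

Account1 ∩ Account2 = {Type, Balance, CName}.
Balance, CName → Type, Branch applies, adding Branch
Type, Balance → OpenDate applies, adding OpenDate
Closure: {Type, OpenDate, Balance, Branch, CName}.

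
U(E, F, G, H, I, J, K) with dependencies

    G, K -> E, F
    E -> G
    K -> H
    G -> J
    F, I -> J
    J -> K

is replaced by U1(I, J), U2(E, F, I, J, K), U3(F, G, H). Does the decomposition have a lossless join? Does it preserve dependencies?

Lossless test (chase): Rows 1 and 2 agree on J; apply J→K and equate their K entries. Rows 1 and 2 agree on K; apply K→H and equate their H entries. No row becomes fully distinguished — the join is lossy.
Dependency preservation: the restricted closure of {G, K} across the fragments never reaches {E, F}, so G, K → E, F cannot be enforced without a join — not preserved.

lossy and not dependency-preserving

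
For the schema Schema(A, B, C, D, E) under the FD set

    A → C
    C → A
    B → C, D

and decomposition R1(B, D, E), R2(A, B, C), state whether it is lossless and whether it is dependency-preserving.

lossless and dependency-preserving

Lossless test: (B)⁺ = {A, B, C, D}, which contains all of one fragment — lossless.
Dependency preservation: B → C, D is not contained in any single fragment, but the restricted closure of its left-hand side across the fragments still reaches the right-hand side; the remaining FDs each lie inside some fragment. All dependencies are preserved.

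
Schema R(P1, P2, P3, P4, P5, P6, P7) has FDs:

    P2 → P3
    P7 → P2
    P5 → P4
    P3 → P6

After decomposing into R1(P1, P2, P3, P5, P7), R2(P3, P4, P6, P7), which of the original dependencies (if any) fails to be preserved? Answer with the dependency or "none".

P5 → P4

Check P5 → P4: no single fragment contains all of {P4, P5}, and the restricted closure of {P5} across the fragments never reaches {P4}.
P2 → P3 is preserved.
P7 → P2 is preserved.
P3 → P6 is preserved.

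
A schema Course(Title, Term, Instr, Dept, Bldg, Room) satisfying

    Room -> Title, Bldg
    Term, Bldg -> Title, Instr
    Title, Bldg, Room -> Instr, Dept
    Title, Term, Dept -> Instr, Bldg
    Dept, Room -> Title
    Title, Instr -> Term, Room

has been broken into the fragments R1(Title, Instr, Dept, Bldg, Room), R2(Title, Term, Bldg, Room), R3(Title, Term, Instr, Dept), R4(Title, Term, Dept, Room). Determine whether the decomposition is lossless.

Chase test. Columns are Title, Term, Instr, Dept, Bldg, Room; row i has aⱼ where attribute j ∈ Ri, else bᵢⱼ.
Initial tableau (one row per fragment):
  row 1: a1 b12 a3 a4 a5 a6
  row 2: a1 a2 b23 b24 a5 a6
  row 3: a1 a2 a3 a4 b35 b36
  row 4: a1 a2 b43 a4 b45 a6
Rows 1 and 4 agree on Room; apply Room→Title, Bldg and equate their Title, Bldg entries.
Rows 2 and 4 agree on Term, Bldg; apply Term, Bldg→Title, Instr and equate their Title, Instr entries.
Rows 1 and 2 agree on Title, Bldg, Room; apply Title, Bldg, Room→Instr, Dept and equate their Instr, Dept entries.
Rows 2 and 3 agree on Title, Term, Dept; apply Title, Term, Dept→Instr, Bldg and equate their Instr, Bldg entries.
Rows 1 and 2 agree on Title, Instr; apply Title, Instr→Term, Room and equate their Term, Room entries.
Rows 1 and 3 agree on Title, Instr; apply Title, Instr→Term, Room and equate their Term, Room entries.
Row 1 is now all distinguished symbols — the join is lossless.

Yes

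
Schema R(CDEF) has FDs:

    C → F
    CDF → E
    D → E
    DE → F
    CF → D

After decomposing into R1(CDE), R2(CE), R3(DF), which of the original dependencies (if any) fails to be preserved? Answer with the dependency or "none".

none

C → F: restricted closure across fragments reaches F.
CDF → E: restricted closure across fragments reaches E.
D → E lies within R1.
DE → F: restricted closure across fragments reaches F.
CF → D: restricted closure across fragments reaches D.
Every dependency is enforceable on the fragments, so the decomposition is dependency-preserving.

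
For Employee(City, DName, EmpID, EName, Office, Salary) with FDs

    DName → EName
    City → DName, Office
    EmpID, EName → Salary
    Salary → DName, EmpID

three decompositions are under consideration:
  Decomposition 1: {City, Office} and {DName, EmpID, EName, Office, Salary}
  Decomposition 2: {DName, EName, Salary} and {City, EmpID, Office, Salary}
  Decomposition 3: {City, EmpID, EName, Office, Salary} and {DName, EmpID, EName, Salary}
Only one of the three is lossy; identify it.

Decomposition 1

Decomposition 1: common = {Office}, closure = {Office} → lossy.
Decomposition 2: common = {Salary}, closure = {DName, EmpID, EName, Salary} → lossless.
Decomposition 3: common = {EmpID, EName, Salary}, closure = {DName, EmpID, EName, Salary} → lossless.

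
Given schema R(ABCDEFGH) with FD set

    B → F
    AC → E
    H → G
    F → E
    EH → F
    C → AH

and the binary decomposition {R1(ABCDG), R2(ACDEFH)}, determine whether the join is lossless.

Yes

Common attributes: R1 ∩ R2 = {ACD}.
Closure of {ACD}: AC → E applies, adding E; C → AH applies, adding H; H → G applies, adding G; EH → F applies, adding F. So (ACD)⁺ = {ACDEFGH}.
This closure contains every attribute of R2, so R1 ∩ R2 → R2. The join is lossless.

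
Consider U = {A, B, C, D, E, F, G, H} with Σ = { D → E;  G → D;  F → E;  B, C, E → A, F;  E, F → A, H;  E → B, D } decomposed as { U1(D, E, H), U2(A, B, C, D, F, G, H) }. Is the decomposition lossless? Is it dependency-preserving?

Lossless test: (D, H)⁺ = {B, D, E, H}, which contains all of one fragment — lossless.
Dependency preservation: F → E; B, C, E → A, F; E, F → A, H; E → B, D are not contained in any single fragment, but the restricted closure of each left-hand side across the fragments still reaches the right-hand side; the remaining FDs each lie inside some fragment. All dependencies are preserved.

lossless and dependency-preserving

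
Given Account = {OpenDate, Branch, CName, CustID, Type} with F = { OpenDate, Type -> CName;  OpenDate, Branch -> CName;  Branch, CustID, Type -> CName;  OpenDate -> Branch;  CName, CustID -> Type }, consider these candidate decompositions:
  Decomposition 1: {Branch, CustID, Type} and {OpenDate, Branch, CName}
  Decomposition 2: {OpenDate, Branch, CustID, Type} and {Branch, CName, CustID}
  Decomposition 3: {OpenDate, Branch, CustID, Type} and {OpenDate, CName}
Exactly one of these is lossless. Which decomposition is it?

Decomposition 3

Decomposition 1: common = {Branch}, closure = {Branch} → lossy.
Decomposition 2: common = {Branch, CustID}, closure = {Branch, CustID} → lossy.
Decomposition 3: common = {OpenDate}, closure = {OpenDate, Branch, CName} → lossless.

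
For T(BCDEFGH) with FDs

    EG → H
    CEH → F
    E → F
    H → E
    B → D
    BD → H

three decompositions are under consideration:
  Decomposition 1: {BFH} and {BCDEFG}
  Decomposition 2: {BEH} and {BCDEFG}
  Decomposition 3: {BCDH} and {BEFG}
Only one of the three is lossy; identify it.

Decomposition 3

Decomposition 1: common = {BF}, closure = {BDEFH} → lossless.
Decomposition 2: common = {BE}, closure = {BDEFH} → lossless.
Decomposition 3: common = {B}, closure = {BDEFH} → lossy.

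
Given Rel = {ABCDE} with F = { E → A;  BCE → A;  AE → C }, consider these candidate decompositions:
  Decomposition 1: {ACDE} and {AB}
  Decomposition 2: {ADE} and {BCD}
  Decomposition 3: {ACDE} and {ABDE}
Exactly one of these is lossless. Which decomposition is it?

Decomposition 3

Decomposition 1: common = {A}, closure = {A} → lossy.
Decomposition 2: common = {D}, closure = {D} → lossy.
Decomposition 3: common = {ADE}, closure = {ACDE} → lossless.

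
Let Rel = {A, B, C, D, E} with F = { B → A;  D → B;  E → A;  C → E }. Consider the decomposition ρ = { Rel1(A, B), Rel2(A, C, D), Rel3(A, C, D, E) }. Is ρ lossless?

No

Chase test. Columns are A, B, C, D, E; row i has aⱼ where attribute j ∈ Reli, else bᵢⱼ.
Initial tableau (one row per fragment):
  row 1: a1 a2 b13 b14 b15
  row 2: a1 b22 a3 a4 b25
  row 3: a1 b32 a3 a4 a5
Rows 2 and 3 agree on D; apply D→B and equate their B entries.
Rows 2 and 3 agree on C; apply C→E and equate their E entries.
No row becomes fully distinguished — the join is lossy.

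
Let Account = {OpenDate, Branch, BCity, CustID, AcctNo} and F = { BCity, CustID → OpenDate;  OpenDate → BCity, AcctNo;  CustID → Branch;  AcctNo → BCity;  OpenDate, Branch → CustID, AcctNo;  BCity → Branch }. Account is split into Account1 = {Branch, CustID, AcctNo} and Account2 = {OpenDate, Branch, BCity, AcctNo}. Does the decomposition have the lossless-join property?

No

Common attributes: Account1 ∩ Account2 = {Branch, AcctNo}.
Closure of {Branch, AcctNo}: AcctNo → BCity applies, adding BCity. So (Branch, AcctNo)⁺ = {Branch, BCity, AcctNo}.
The closure contains neither all of Account1 = {Branch, CustID, AcctNo} nor all of Account2 = {OpenDate, Branch, BCity, AcctNo}, so the common attributes are not a superkey of either fragment. The join is lossy.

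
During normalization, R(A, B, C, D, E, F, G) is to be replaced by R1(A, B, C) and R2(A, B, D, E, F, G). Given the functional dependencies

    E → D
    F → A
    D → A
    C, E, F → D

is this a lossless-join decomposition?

Common attributes: R1 ∩ R2 = {A, B}.
No dependency enlarges {A, B}, so (A, B)⁺ = {A, B}.
The closure contains neither all of R1 = {A, B, C} nor all of R2 = {A, B, D, E, F, G}, so the common attributes are not a superkey of either fragment. The join is lossy.

No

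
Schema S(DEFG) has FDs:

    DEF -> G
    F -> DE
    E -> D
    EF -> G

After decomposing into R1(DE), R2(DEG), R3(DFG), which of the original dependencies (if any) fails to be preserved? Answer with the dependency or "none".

Check F → DE: no single fragment contains all of {DEF}, and the restricted closure of {F} across the fragments never reaches {DE}.
DEF → G is preserved.
E → D is preserved.
EF → G is preserved.

F -> DE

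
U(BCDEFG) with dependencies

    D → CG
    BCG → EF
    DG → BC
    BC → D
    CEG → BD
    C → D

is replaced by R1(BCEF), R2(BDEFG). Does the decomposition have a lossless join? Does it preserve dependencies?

lossy and not dependency-preserving

Lossless test: (BEF)⁺ = {BEF}, which is a superkey of neither fragment — lossy.
Dependency preservation: the restricted closure of {D} across the fragments never reaches {CG}, so D → CG cannot be enforced without a join — not preserved.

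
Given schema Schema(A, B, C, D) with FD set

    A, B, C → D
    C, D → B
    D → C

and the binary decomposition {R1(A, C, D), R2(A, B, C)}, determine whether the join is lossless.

Common attributes: R1 ∩ R2 = {A, C}.
No dependency enlarges {A, C}, so (A, C)⁺ = {A, C}.
The closure contains neither all of R1 = {A, C, D} nor all of R2 = {A, B, C}, so the common attributes are not a superkey of either fragment. The join is lossy.

No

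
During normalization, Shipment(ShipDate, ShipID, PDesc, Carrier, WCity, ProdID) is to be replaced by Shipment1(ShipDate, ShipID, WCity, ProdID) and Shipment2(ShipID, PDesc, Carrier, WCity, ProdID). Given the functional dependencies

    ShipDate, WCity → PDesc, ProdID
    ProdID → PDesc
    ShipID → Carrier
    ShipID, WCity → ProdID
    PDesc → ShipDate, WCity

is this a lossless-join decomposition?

Common attributes: Shipment1 ∩ Shipment2 = {ShipID, WCity, ProdID}.
Closure of {ShipID, WCity, ProdID}: ProdID → PDesc applies, adding PDesc; ShipID → Carrier applies, adding Carrier; PDesc → ShipDate, WCity applies, adding ShipDate. So (ShipID, WCity, ProdID)⁺ = {ShipDate, ShipID, PDesc, Carrier, WCity, ProdID}.
This closure contains every attribute of Shipment1, so Shipment1 ∩ Shipment2 → Shipment1. The join is lossless.

Yes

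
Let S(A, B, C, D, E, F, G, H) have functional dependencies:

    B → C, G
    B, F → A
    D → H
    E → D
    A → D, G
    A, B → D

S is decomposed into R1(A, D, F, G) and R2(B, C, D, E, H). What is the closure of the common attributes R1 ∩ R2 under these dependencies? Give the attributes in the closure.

D, H

R1 ∩ R2 = {D}.
D → H applies, adding H
Closure: {D, H}.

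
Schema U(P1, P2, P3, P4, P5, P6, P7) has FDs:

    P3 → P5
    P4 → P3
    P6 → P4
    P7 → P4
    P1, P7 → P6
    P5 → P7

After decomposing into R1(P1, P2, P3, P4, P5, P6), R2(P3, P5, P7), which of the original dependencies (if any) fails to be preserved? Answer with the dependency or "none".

P3 → P5 lies within R1.
P4 → P3 lies within R1.
P6 → P4 lies within R1.
P7 → P4: restricted closure across fragments reaches P4.
P1, P7 → P6: restricted closure across fragments reaches P6.
P5 → P7 lies within R2.
Every dependency is enforceable on the fragments, so the decomposition is dependency-preserving.

none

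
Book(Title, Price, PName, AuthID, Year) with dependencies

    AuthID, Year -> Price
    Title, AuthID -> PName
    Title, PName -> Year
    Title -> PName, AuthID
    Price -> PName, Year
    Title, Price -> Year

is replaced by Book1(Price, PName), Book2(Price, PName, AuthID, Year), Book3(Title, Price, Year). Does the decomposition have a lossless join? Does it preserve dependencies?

Lossless test (chase): Rows 1 and 2 agree on Price; apply Price→PName, Year and equate their PName, Year entries. Rows 1 and 3 agree on Price; apply Price→PName, Year and equate their PName, Year entries. No row becomes fully distinguished — the join is lossy.
Dependency preservation: the restricted closure of {Title} across the fragments never reaches {PName, AuthID}, so Title → PName, AuthID cannot be enforced without a join — not preserved.

lossy and not dependency-preserving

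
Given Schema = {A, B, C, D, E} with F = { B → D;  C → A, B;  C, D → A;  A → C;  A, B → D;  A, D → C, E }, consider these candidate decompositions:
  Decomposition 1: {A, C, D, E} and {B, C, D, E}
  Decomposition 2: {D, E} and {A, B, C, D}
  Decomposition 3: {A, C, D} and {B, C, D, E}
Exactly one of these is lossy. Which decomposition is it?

Decomposition 2

Decomposition 1: common = {C, D, E}, closure = {A, B, C, D, E} → lossless.
Decomposition 2: common = {D}, closure = {D} → lossy.
Decomposition 3: common = {C, D}, closure = {A, B, C, D, E} → lossless.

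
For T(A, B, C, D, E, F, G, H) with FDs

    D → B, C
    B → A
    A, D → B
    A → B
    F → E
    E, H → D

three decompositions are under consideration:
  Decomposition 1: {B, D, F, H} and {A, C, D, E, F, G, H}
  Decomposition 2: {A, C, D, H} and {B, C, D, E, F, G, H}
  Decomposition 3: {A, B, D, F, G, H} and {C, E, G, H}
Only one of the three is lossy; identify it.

Decomposition 3

Decomposition 1: common = {D, F, H}, closure = {A, B, C, D, E, F, H} → lossless.
Decomposition 2: common = {C, D, H}, closure = {A, B, C, D, H} → lossless.
Decomposition 3: common = {G, H}, closure = {G, H} → lossy.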